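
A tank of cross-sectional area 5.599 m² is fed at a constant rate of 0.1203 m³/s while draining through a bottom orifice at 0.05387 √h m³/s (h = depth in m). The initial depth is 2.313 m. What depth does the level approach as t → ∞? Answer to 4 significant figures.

Level balance: A dh/dt = 0.1203 − 0.05387 √h. Setting dh/dt = 0:
Q_in = 0.05387 √h_ss ⇒ √h_ss = 0.1203/0.05387 = 2.23315.
h_ss = 2.23315² = 4.98698 m. (Since h₀ = 2.313 m < h_ss, the level will rise toward this value.)

4.987 m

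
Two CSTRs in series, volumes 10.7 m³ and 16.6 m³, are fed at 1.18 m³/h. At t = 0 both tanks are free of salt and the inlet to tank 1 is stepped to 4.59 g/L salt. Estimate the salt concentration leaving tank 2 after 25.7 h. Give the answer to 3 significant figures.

Each tank obeys Vᵢ dCᵢ/dt = Q(Cᵢ₋₁ − Cᵢ), so τᵢ = Vᵢ/Q.
τ₁ = 10.7/1.18 = 9.0678 h; τ₂ = 16.6/1.18 = 14.068 h.
Tank 1: C₁ = C_in(1 − e^(−t/τ₁)). Tank 2 (τ₁ ≠ τ₂): C₂ = C_in[1 − (τ₁ e^(−t/τ₁) − τ₂ e^(−t/τ₂))/(τ₁ − τ₂)].
At t = 25.7: e^(−t/τ₁) = 0.058765, e^(−t/τ₂) = 0.16092.
C₂ = 4.59·[1 − (9.0678·0.058765 − 14.068·0.16092)/(-5.0000)] = 4.59·0.65383 = 3.0011 g/L.

3.00 g/L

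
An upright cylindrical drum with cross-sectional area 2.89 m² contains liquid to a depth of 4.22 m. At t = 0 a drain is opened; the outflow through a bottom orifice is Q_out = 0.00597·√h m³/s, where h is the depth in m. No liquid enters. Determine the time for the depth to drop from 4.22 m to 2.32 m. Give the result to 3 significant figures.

A dh/dt = −Q_out = −0.00597 √h.
∫ h^(−1/2) dh = −(0.00597/A) ∫ dt, giving 2√h = 2√h₀ − (0.00597/A) t.
t = 2A(√h₀ − √h)/0.00597 = 2·2.89·(√4.22 − √2.32)/0.00597
  = 5.7800 × (2.0543 − 1.5232) / 0.00597 = 514.21 s.

514 s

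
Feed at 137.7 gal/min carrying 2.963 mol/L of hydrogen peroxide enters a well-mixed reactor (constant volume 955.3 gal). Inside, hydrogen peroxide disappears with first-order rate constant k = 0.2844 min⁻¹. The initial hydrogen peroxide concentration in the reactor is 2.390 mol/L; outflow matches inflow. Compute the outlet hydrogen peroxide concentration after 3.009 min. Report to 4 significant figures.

Species balance: V dC/dt = Q C_in − Q C − k V C.
This is linear with rate a = Q/V + k = 0.428543 min⁻¹.
C_ss = Q C_in/(Q + kV) = 0.996624 mol/L; C(t) = C_ss + (C₀ − C_ss) e^(−a t).
C(3.009) = 0.996624 + (1.39338)·e^(−0.428543·3.009) = 0.996624 + (1.39338)·0.275412 = 1.38038 mol/L.

1.380 mol/L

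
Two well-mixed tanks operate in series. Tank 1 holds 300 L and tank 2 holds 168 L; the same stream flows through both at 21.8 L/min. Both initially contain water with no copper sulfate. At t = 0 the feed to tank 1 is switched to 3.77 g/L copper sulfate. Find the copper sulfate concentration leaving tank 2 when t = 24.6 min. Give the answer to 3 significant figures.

2.53 g/L

Species balance on tank i: dCᵢ/dt = (Cᵢ₋₁ − Cᵢ)/τᵢ with τᵢ = Vᵢ/Q.
τ₁ = 300/21.8 = 13.761 min; τ₂ = 168/21.8 = 7.7064 min.
Solving the cascade with C₁(0)=C₂(0)=0 gives C₂(t) = C_in[1 − (τ₁ e^(−t/τ₁) − τ₂ e^(−t/τ₂))/(τ₁ − τ₂)].
At t = 24.6: e^(−t/τ₁) = 0.16736, e^(−t/τ₂) = 0.041084.
C₂ = 3.77·[1 − (13.761·0.16736 − 7.7064·0.041084)/(6.0550)] = 3.77·0.67192 = 2.5331 g/L.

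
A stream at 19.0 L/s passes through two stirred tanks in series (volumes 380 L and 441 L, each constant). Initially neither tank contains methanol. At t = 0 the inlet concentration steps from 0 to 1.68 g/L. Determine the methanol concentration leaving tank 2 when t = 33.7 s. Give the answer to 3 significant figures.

0.777 g/L

Each tank obeys Vᵢ dCᵢ/dt = Q(Cᵢ₋₁ − Cᵢ), so τᵢ = Vᵢ/Q.
τ₁ = 380/19.0 = 20.000 s; τ₂ = 441/19.0 = 23.211 s.
Tank 1: C₁ = C_in(1 − e^(−t/τ₁)). Tank 2 (τ₁ ≠ τ₂): C₂ = C_in[1 − (τ₁ e^(−t/τ₁) − τ₂ e^(−t/τ₂))/(τ₁ − τ₂)].
At t = 33.7: e^(−t/τ₁) = 0.18544, e^(−t/τ₂) = 0.23412.
C₂ = 1.68·[1 − (20.000·0.18544 − 23.211·0.23412)/(-3.2105)] = 1.68·0.46267 = 0.77728 g/L.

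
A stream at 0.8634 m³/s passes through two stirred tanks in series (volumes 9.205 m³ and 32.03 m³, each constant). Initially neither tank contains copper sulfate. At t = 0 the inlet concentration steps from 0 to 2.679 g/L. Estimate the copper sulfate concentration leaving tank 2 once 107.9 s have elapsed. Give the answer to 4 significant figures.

Time constants: τᵢ = Vᵢ/Q for each well-mixed tank.
τ₁ = 9.205/0.8634 = 10.6613 s; τ₂ = 32.03/0.8634 = 37.0975 s.
Tank 1: C₁ = C_in(1 − e^(−t/τ₁)). Tank 2 (τ₁ ≠ τ₂): C₂ = C_in[1 − (τ₁ e^(−t/τ₁) − τ₂ e^(−t/τ₂))/(τ₁ − τ₂)].
At t = 107.9: e^(−t/τ₁) = 4.02388e-05, e^(−t/τ₂) = 0.0545548.
C₂ = 2.679·[1 − (10.6613·4.02388e-05 − 37.0975·0.0545548)/(-26.4362)] = 2.679·0.923460 = 2.47395 g/L.

2.474 g/L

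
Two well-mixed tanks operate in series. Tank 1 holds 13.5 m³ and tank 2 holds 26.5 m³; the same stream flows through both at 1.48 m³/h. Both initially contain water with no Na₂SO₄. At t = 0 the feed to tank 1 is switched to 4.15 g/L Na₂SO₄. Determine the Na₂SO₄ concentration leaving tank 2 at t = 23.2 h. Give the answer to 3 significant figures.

Each tank obeys Vᵢ dCᵢ/dt = Q(Cᵢ₋₁ − Cᵢ), so τᵢ = Vᵢ/Q.
τ₁ = 13.5/1.48 = 9.1216 h; τ₂ = 26.5/1.48 = 17.905 h.
Solving the cascade with C₁(0)=C₂(0)=0 gives C₂(t) = C_in[1 − (τ₁ e^(−t/τ₁) − τ₂ e^(−t/τ₂))/(τ₁ − τ₂)].
At t = 23.2: e^(−t/τ₁) = 0.078598, e^(−t/τ₂) = 0.27371.
C₂ = 4.15·[1 − (9.1216·0.078598 − 17.905·0.27371)/(-8.7838)] = 4.15·0.52368 = 2.1733 g/L.

2.17 g/L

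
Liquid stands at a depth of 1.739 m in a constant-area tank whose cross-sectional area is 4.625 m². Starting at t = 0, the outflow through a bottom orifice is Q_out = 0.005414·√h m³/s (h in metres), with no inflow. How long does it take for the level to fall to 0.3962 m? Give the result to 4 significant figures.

1178 s

A dh/dt = −Q_out = −0.005414 √h.
This is separable: 2 d(√h)/dt = −0.005414/A, so √h = √h₀ − (0.005414/(2A)) t.
t = 2A(√h₀ − √h)/0.005414 = 2·4.625·(√1.739 − √0.3962)/0.005414
  = 9.25000 × (1.31871 − 0.629444) / 0.005414 = 1177.64 s.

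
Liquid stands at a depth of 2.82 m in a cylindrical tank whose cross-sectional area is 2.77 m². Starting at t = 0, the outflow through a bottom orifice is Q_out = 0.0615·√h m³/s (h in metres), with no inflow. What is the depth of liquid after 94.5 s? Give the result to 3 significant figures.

Volume balance on the tank: A dh/dt = −0.0615 √h.
Separate and integrate: 2(√h − √h₀) = −(0.0615/A) t.
√h = √2.82 − 0.0615·94.5/(2·2.77) = 1.6793 − 1.0491 = 0.63023.
h = 0.63023² = 0.39719 m.

0.397 m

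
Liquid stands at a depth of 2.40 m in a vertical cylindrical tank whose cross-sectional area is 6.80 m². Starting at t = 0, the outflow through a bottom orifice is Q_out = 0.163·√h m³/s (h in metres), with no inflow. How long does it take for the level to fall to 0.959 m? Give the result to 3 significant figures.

47.6 s

With no inflow, A dh/dt = −0.163 √h.
∫ h^(−1/2) dh = −(0.163/A) ∫ dt, giving 2√h = 2√h₀ − (0.163/A) t.
t = 2A(√h₀ − √h)/0.163 = 2·6.80·(√2.40 − √0.959)/0.163
  = 13.600 × (1.5492 − 0.97929) / 0.163 = 47.551 s.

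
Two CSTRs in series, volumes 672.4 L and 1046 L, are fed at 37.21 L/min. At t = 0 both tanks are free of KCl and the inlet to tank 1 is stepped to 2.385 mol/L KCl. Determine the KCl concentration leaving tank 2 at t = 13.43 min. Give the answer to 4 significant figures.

0.2852 mol/L

Time constants: τᵢ = Vᵢ/Q for each well-mixed tank.
τ₁ = 672.4/37.21 = 18.0704 min; τ₂ = 1046/37.21 = 28.1107 min.
Solving the cascade with C₁(0)=C₂(0)=0 gives C₂(t) = C_in[1 − (τ₁ e^(−t/τ₁) − τ₂ e^(−t/τ₂))/(τ₁ − τ₂)].
At t = 13.43: e^(−t/τ₁) = 0.475588, e^(−t/τ₂) = 0.620175.
C₂ = 2.385·[1 − (18.0704·0.475588 − 28.1107·0.620175)/(-10.0403)] = 2.385·0.119599 = 0.285244 mol/L.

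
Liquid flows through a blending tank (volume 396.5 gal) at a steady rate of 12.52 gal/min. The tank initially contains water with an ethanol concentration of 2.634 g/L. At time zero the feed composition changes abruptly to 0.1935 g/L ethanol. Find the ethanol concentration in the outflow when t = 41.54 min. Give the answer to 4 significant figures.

0.8509 g/L

Accumulation = in − out for the solute gives V dC/dt = Q(C_in − C).
Rewrite as dC/dt + C/τ = C_in/τ, τ = V/Q = 31.6693 min.
C approaches C_in exponentially: C(t) = C_in + (C₀ − C_in) e^(−t/τ).
C(41.54) = 0.1935 + (2.634 − 0.1935)·e^(−41.54/31.6693) = 0.1935 + (2.44050)·0.269367 = 0.850891 g/L.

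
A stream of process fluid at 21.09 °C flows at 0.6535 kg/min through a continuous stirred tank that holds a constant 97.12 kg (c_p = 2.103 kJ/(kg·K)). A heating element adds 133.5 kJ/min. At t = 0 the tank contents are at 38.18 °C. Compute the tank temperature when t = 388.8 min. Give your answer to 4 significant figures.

Heat balance on the well-mixed liquid: M c_p dT/dt = ṁ c_p (T_in − T) + 133.5.
τ = M/ṁ = 148.615 min; T_ss = T_in + Q̇/(ṁ c_p) = 21.09 + 133.5/(0.6535·2.103) = 118.230 °C.
Solution: T(t) = T_ss + (T₀ − T_ss) e^(−t/τ).
T(388.8) = 118.230 + (-80.0496)·e^(−388.8/148.615) = 118.230 + (-80.0496)·0.0730835 = 112.379 °C.

112.4 °C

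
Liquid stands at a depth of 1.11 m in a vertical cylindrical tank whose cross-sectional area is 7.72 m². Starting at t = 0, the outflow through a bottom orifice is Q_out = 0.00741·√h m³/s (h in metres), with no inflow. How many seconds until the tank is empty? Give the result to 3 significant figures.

A dh/dt = −Q_out = −0.00741 √h.
Separate and integrate: 2(√h − √h₀) = −(0.00741/A) t.
Set h = 0: 2√h₀ = (0.00741/A) t_empty ⇒ t_empty = 2A√h₀/0.00741.
t_empty = 2·7.72·√1.11/0.00741 = 15.440·1.0536/0.00741 = 2195.3 s.

2200 s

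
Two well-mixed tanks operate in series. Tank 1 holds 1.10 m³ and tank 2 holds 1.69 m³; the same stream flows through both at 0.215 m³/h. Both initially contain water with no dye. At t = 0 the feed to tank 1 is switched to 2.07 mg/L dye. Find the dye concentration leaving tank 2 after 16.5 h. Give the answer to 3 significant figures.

1.50 mg/L

Time constants: τᵢ = Vᵢ/Q for each well-mixed tank.
τ₁ = 1.10/0.215 = 5.1163 h; τ₂ = 1.69/0.215 = 7.8605 h.
Solving the cascade with C₁(0)=C₂(0)=0 gives C₂(t) = C_in[1 − (τ₁ e^(−t/τ₁) − τ₂ e^(−t/τ₂))/(τ₁ − τ₂)].
At t = 16.5: e^(−t/τ₁) = 0.039756, e^(−t/τ₂) = 0.12257.
C₂ = 2.07·[1 − (5.1163·0.039756 − 7.8605·0.12257)/(-2.7442)] = 2.07·0.72304 = 1.4967 mg/L.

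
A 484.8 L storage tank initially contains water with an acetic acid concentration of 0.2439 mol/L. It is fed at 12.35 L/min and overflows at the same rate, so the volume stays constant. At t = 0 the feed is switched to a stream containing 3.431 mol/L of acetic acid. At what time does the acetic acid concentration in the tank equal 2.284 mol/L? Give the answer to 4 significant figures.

Species balance: V dC/dt = Q(C_in − C) ⇒ τ = V/Q = 39.2551 min.
C(t) = C_in + (C₀ − C_in) e^(−t/τ). Set C = 2.284 and solve for t:
e^(−t/τ) = (C − C_in)/(C₀ − C_in) = (2.284 − 3.431)/(0.2439 − 3.431) = 0.359888
t = −τ ln(…) = 39.2551 × 1.02196 = 40.1172 min.

40.12 min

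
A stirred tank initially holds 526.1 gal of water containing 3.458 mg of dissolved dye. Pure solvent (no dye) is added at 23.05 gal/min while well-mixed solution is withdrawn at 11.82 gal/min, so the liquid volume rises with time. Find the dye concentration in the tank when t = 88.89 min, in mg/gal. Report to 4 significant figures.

Let m(t) be the amount of dye. Volume: V(t) = V₀ + (Q_in − Q_out) t = 526.1 + 11.2300 t; V(88.89) = 1524.33 gal.
Species balance (pure solvent in): dm/dt = −Q_out · m/V(t).
dm/m = −Q_out dt/(V₀ + 11.2300 t); integrating gives ln(m/m₀) = −(Q_out/(Q_in−Q_out)) ln(V/V₀).
m = m₀ (V₀/V)^(Q_out/(Q_in−Q_out)) = 3.458 × (526.1/1524.33)^(1.05254) = 1.12860 mg.
C = m/V = 1.12860/1524.33 = 0.000740388 mg/gal.

0.0007404 mg/gal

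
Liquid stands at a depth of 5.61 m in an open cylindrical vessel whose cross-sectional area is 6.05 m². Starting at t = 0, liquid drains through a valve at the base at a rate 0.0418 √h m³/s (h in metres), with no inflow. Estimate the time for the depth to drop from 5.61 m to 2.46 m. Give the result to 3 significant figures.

232 s

A dh/dt = −Q_out = −0.0418 √h.
∫ h^(−1/2) dh = −(0.0418/A) ∫ dt, giving 2√h = 2√h₀ − (0.0418/A) t.
t = 2A(√h₀ − √h)/0.0418 = 2·6.05·(√5.61 − √2.46)/0.0418
  = 12.100 × (2.3685 − 1.5684) / 0.0418 = 231.61 s.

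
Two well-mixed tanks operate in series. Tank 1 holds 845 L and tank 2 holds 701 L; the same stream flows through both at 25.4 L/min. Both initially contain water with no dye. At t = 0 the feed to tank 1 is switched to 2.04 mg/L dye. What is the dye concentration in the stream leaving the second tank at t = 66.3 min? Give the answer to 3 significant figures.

Time constants: τᵢ = Vᵢ/Q for each well-mixed tank.
τ₁ = 845/25.4 = 33.268 min; τ₂ = 701/25.4 = 27.598 min.
Solving the cascade with C₁(0)=C₂(0)=0 gives C₂(t) = C_in[1 − (τ₁ e^(−t/τ₁) − τ₂ e^(−t/τ₂))/(τ₁ − τ₂)].
At t = 66.3: e^(−t/τ₁) = 0.13630, e^(−t/τ₂) = 0.090509.
C₂ = 2.04·[1 − (33.268·0.13630 − 27.598·0.090509)/(5.6693)] = 2.04·0.64081 = 1.3072 mg/L.

1.31 mg/L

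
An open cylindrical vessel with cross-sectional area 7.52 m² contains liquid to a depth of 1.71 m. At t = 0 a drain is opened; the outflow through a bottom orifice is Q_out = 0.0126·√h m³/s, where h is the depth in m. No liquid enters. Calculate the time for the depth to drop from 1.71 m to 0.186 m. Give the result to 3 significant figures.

A dh/dt = −Q_out = −0.0126 √h.
This is separable: 2 d(√h)/dt = −0.0126/A, so √h = √h₀ − (0.0126/(2A)) t.
t = 2A(√h₀ − √h)/0.0126 = 2·7.52·(√1.71 − √0.186)/0.0126
  = 15.040 × (1.3077 − 0.43128) / 0.0126 = 1046.1 s.

1050 s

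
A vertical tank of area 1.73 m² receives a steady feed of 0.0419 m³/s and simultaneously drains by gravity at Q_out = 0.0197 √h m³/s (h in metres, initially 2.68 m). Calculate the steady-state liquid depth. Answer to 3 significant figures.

Unsteady balance on liquid volume: A dh/dt = Q_in − 0.0197 √h. At steady state dh/dt = 0:
Q_in = 0.0197 √h_ss ⇒ √h_ss = 0.0419/0.0197 = 2.1269.
h_ss = 2.1269² = 4.5237 m. (Since h₀ = 2.68 m < h_ss, the level will rise toward this value.)

4.52 m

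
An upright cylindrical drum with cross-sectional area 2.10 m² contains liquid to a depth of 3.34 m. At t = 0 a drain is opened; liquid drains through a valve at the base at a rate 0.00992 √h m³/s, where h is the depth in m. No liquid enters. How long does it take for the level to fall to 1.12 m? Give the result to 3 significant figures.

326 s

Volume balance on the tank: A dh/dt = −0.00992 √h.
This is separable: 2 d(√h)/dt = −0.00992/A, so √h = √h₀ − (0.00992/(2A)) t.
t = 2A(√h₀ − √h)/0.00992 = 2·2.10·(√3.34 − √1.12)/0.00992
  = 4.2000 × (1.8276 − 1.0583) / 0.00992 = 325.70 s.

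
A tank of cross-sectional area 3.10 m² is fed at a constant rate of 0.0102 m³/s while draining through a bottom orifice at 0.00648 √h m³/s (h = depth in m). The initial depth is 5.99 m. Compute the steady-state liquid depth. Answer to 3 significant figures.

2.48 m

Level balance: A dh/dt = 0.0102 − 0.00648 √h. Setting dh/dt = 0:
Q_in = 0.00648 √h_ss ⇒ √h_ss = 0.0102/0.00648 = 1.5741.
h_ss = 1.5741² = 2.4777 m. (Since h₀ = 5.99 m > h_ss, the level will fall toward this value.)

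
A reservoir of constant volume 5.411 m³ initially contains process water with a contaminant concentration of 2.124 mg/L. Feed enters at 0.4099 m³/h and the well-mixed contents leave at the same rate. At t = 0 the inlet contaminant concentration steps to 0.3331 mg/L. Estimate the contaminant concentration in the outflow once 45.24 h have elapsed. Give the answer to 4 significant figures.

0.3913 mg/L

Unsteady species balance (constant V, well mixed): V dC/dt = Q(C_in − C).
So dC/dt = (C_in − C)/τ with τ = V/Q = 5.411/0.4099 = 13.2008 h.
C approaches C_in exponentially: C(t) = C_in + (C₀ − C_in) e^(−t/τ).
C(45.24) = 0.3331 + (2.124 − 0.3331)·e^(−45.24/13.2008) = 0.3331 + (1.79090)·0.0324820 = 0.391272 mg/L.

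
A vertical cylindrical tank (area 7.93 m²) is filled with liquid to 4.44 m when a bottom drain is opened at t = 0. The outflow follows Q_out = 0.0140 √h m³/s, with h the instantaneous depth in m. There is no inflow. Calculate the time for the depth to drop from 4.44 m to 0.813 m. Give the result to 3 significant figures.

1370 s

With no inflow, A dh/dt = −0.0140 √h.
∫ h^(−1/2) dh = −(0.0140/A) ∫ dt, giving 2√h = 2√h₀ − (0.0140/A) t.
t = 2A(√h₀ − √h)/0.0140 = 2·7.93·(√4.44 − √0.813)/0.0140
  = 15.860 × (2.1071 − 0.90167) / 0.0140 = 1365.6 s.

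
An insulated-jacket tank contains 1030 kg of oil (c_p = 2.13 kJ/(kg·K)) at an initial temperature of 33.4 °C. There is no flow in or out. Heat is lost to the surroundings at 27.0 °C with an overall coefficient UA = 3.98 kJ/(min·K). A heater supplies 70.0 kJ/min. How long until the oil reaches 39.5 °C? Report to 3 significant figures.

First-law balance (no shaft work): M c_p dT/dt = −UA(T − T_amb) + Q̇.
τ = M c_p/UA = 551.23 min; T_ss = T_amb + Q̇/UA = 27.0 + 70.0/3.98 = 44.588 °C.
T(t) = T_ss + (T₀ − T_ss)e^(−t/τ); set T = 39.5:
t = −τ ln[(T − T_ss)/(T₀ − T_ss)] = −551.23 · ln(0.45477) = 434.35 min.

434 min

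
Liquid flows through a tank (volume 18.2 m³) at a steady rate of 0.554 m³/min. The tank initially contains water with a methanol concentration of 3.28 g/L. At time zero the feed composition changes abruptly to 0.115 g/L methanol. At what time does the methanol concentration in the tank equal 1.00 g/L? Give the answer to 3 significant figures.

Species balance: V dC/dt = Q(C_in − C) ⇒ τ = V/Q = 32.852 min.
C(t) = C_in + (C₀ − C_in) e^(−t/τ). Set C = 1.00 and solve for t:
e^(−t/τ) = (C − C_in)/(C₀ − C_in) = (1.00 − 0.115)/(3.28 − 0.115) = 0.27962
t = −τ ln(…) = 32.852 × 1.2743 = 41.864 min.

41.9 min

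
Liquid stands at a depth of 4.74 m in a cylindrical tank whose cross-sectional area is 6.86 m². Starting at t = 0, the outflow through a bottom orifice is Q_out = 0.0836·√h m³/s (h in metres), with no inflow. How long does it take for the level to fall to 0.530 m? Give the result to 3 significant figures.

238 s

With no inflow, A dh/dt = −0.0836 √h.
Separate and integrate: 2(√h − √h₀) = −(0.0836/A) t.
t = 2A(√h₀ − √h)/0.0836 = 2·6.86·(√4.74 − √0.530)/0.0836
  = 13.720 × (2.1772 − 0.72801) / 0.0836 = 237.83 s.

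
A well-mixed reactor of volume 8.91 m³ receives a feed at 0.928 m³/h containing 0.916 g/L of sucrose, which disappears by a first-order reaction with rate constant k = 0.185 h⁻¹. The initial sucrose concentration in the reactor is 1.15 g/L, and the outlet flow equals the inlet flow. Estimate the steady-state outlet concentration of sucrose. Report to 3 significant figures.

V dC/dt = Q(C_in − C) − k V C.
At steady state: 0 = Q C_in − (Q + kV) C_ss, so C_ss = Q C_in/(Q + kV).
C_ss = 0.928·0.916/(0.928 + 0.185·8.91) = 0.85005/2.5764 = 0.32994 g/L.

0.330 g/L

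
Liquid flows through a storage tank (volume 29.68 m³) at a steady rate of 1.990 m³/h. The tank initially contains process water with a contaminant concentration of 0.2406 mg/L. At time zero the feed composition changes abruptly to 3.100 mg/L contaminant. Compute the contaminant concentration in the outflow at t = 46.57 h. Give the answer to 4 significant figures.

2.974 mg/L

Species balance on the tank: V dC/dt = Q(C_in − C).
Time constant τ = V/Q = 29.68/1.990 = 14.9146 h.
C approaches C_in exponentially: C(t) = C_in + (C₀ − C_in) e^(−t/τ).
C(46.57) = 3.100 + (0.2406 − 3.100)·e^(−46.57/14.9146) = 3.100 + (-2.85940)·0.0440491 = 2.97405 mg/L.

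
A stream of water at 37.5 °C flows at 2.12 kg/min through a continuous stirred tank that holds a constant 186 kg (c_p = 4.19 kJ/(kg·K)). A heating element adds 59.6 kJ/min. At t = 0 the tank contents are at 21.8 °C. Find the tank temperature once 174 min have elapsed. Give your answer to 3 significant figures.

Heat balance on the well-mixed liquid: M c_p dT/dt = ṁ c_p (T_in − T) + 59.6.
Rearrange: dT/dt = (T_ss − T)/τ with τ = M/ṁ = 87.736 min and T_ss = T_in + Q̇/(ṁ c_p) = 44.210 °C.
Solution: T(t) = T_ss + (T₀ − T_ss) e^(−t/τ).
T(174) = 44.210 + (-22.410)·e^(−174/87.736) = 44.210 + (-22.410)·0.13762 = 41.125 °C.

41.1 °C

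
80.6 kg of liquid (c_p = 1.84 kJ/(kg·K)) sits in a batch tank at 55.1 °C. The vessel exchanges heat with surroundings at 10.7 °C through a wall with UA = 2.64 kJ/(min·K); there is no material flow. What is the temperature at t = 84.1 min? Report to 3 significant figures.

Energy balance: M c_p dT/dt = −UA(T − T_amb).
dT/dt = (T_ss − T)/τ with T_ss = T_amb = 10.700 °C, τ = M c_p/UA = 80.6·1.84/2.64 = 56.176 min.
Integrating: T(t) = T_ss + (T₀ − T_ss) e^(−t/τ).
T(84.1) = 10.700 + (44.400)·0.22378 = 20.636 °C.

20.6 °C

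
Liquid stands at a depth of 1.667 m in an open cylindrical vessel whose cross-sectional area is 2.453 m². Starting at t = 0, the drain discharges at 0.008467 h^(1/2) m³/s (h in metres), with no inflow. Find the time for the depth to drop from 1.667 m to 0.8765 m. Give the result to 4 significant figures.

With no inflow, A dh/dt = −0.008467 √h.
This is separable: 2 d(√h)/dt = −0.008467/A, so √h = √h₀ − (0.008467/(2A)) t.
t = 2A(√h₀ − √h)/0.008467 = 2·2.453·(√1.667 − √0.8765)/0.008467
  = 4.90600 × (1.29112 − 0.936216) / 0.008467 = 205.643 s.

205.6 s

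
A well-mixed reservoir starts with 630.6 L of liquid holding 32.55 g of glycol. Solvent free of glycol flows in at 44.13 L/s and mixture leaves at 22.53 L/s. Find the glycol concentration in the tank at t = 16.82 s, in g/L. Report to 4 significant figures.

0.02038 g/L

Total volume: dV/dt = Q_in − Q_out = 21.6000 L/s, so V(t) = 630.6 + 21.6000 t and V(16.82) = 993.912 L.
No glycol enters, so dm/dt = −Q_out · (m/V).
Separate: dm/m = −Q_out dt/V(t) ⇒ ln(m/m₀) = −(Q_out/(Q_in−Q_out)) ln(V/V₀).
m = m₀ (V₀/V)^(Q_out/(Q_in−Q_out)) = 32.55 × (630.6/993.912)^(1.04306) = 20.2511 g.
C = m/V = 20.2511/993.912 = 0.0203752 g/L.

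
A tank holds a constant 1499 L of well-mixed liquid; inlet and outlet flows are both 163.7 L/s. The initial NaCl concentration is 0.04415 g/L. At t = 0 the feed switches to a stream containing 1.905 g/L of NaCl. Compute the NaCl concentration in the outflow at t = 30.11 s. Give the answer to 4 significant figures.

Unsteady species balance (constant V, well mixed): V dC/dt = Q(C_in − C).
Time constant τ = V/Q = 1499/163.7 = 9.15699 s.
C approaches C_in exponentially: C(t) = C_in + (C₀ − C_in) e^(−t/τ).
C(30.11) = 1.905 + (0.04415 − 1.905)·e^(−30.11/9.15699) = 1.905 + (-1.86085)·0.0373211 = 1.83555 g/L.

1.836 g/L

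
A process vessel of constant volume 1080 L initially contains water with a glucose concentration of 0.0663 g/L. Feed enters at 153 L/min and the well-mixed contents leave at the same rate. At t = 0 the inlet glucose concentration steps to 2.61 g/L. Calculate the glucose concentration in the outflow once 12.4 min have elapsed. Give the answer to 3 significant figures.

Species balance on the tank: V dC/dt = Q(C_in − C).
Time constant τ = V/Q = 1080/153 = 7.0588 min.
This is linear first-order; C(t) = C_in + (C₀ − C_in) e^(−t/τ).
C(12.4) = 2.61 + (0.0663 − 2.61)·e^(−12.4/7.0588) = 2.61 + (-2.5437)·0.17262 = 2.1709 g/L.

2.17 g/L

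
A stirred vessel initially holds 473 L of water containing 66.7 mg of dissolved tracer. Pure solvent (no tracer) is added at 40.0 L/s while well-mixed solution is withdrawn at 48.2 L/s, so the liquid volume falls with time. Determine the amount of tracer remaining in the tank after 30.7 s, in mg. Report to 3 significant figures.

0.767 mg

Let m(t) be the amount of tracer. Volume: V(t) = V₀ + (Q_in − Q_out) t = 473 − 8.2000 t; V(30.7) = 221.26 L.
No tracer enters, so dm/dt = −Q_out · (m/V).
Separate: dm/m = −Q_out dt/V(t) ⇒ ln(m/m₀) = −(Q_out/(Q_in−Q_out)) ln(V/V₀).
m = m₀ (V₀/V)^(Q_out/(Q_in−Q_out)) = 66.7 × (473/221.26)^(-5.8780) = 0.76668 mg.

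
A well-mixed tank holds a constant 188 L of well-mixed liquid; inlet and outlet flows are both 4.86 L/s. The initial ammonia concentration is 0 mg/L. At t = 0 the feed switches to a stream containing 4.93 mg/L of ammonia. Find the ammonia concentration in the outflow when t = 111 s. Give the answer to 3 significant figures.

Species balance on the tank: V dC/dt = Q(C_in − C).
Rewrite as dC/dt + C/τ = C_in/τ, τ = V/Q = 38.683 s.
C approaches C_in exponentially: C(t) = C_in + (C₀ − C_in) e^(−t/τ).
C(111) = 4.93 + (0 − 4.93)·e^(−111/38.683) = 4.93 + (-4.9300)·0.056729 = 4.6503 mg/L.

4.65 mg/L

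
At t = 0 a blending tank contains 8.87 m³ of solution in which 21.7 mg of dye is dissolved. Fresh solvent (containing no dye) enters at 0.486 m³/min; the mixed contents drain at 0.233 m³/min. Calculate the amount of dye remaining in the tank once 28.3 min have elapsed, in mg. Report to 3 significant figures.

Total volume: dV/dt = Q_in − Q_out = 0.25300 m³/min, so V(t) = 8.87 + 0.25300 t and V(28.3) = 16.030 m³.
No dye enters, so dm/dt = −Q_out · (m/V).
dm/m = −Q_out dt/(V₀ + 0.25300 t); integrating gives ln(m/m₀) = −(Q_out/(Q_in−Q_out)) ln(V/V₀).
m = m₀ (V₀/V)^(Q_out/(Q_in−Q_out)) = 21.7 × (8.87/16.030)^(0.92095) = 12.583 mg.

12.6 mg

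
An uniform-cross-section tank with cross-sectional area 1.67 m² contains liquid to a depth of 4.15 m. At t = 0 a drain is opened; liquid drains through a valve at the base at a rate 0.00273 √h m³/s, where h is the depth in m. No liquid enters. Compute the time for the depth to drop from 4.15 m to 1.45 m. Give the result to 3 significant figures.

A dh/dt = −Q_out = −0.00273 √h.
This is separable: 2 d(√h)/dt = −0.00273/A, so √h = √h₀ − (0.00273/(2A)) t.
t = 2A(√h₀ − √h)/0.00273 = 2·1.67·(√4.15 − √1.45)/0.00273
  = 3.3400 × (2.0372 − 1.2042) / 0.00273 = 1019.1 s.

1020 s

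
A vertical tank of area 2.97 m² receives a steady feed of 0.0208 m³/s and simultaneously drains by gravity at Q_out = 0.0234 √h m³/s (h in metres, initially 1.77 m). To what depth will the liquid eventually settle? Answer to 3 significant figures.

0.790 m

Mass balance (ρ constant): A dh/dt = Q_in − 0.0234 √h. At steady state dh/dt = 0:
Q_in = 0.0234 √h_ss ⇒ √h_ss = 0.0208/0.0234 = 0.88889.
h_ss = 0.88889² = 0.79012 m. (Since h₀ = 1.77 m > h_ss, the level will fall toward this value.)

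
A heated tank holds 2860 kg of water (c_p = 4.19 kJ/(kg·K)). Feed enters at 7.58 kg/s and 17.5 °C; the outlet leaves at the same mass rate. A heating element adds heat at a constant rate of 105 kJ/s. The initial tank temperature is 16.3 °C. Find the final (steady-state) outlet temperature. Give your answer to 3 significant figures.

20.8 °C

M c_p dT/dt = ṁ c_p (T_in − T) + Q̇.
At steady state dT/dt = 0 ⇒ T_ss = T_in + Q̇/(ṁ c_p) = 17.5 + 105/(7.58·4.19) = 20.806 °C.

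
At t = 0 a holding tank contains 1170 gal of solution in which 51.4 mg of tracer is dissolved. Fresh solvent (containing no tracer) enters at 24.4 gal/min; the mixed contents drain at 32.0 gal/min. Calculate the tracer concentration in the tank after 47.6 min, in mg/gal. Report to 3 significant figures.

0.0134 mg/gal

Let m(t) be the amount of tracer. Volume: V(t) = V₀ + (Q_in − Q_out) t = 1170 − 7.6000 t; V(47.6) = 808.24 gal.
Species balance (pure solvent in): dm/dt = −Q_out · m/V(t).
Separate: dm/m = −Q_out dt/V(t) ⇒ ln(m/m₀) = −(Q_out/(Q_in−Q_out)) ln(V/V₀).
m = m₀ (V₀/V)^(Q_out/(Q_in−Q_out)) = 51.4 × (1170/808.24)^(-4.2105) = 10.828 mg.
C = m/V = 10.828/808.24 = 0.013397 mg/gal.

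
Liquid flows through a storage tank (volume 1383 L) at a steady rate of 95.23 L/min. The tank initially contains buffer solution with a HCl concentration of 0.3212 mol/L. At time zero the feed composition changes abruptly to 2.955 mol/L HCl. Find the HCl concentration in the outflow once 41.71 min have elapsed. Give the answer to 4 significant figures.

2.806 mol/L

Species balance on the tank: V dC/dt = Q(C_in − C).
Rewrite as dC/dt + C/τ = C_in/τ, τ = V/Q = 14.5227 min.
Integrating: C(t) = C_in + (C₀ − C_in) e^(−t/τ).
C(41.71) = 2.955 + (0.3212 − 2.955)·e^(−41.71/14.5227) = 2.955 + (-2.63380)·0.0565829 = 2.80597 mol/L.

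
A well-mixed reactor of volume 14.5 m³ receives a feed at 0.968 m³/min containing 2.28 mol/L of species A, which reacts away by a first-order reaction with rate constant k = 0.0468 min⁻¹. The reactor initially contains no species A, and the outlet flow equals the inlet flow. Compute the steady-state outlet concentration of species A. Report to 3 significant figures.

Species balance: V dC/dt = Q C_in − Q C − k V C.
At steady state: 0 = Q C_in − (Q + kV) C_ss, so C_ss = Q C_in/(Q + kV).
C_ss = 0.968·2.28/(0.968 + 0.0468·14.5) = 2.2070/1.6466 = 1.3404 mol/L.

1.34 mol/L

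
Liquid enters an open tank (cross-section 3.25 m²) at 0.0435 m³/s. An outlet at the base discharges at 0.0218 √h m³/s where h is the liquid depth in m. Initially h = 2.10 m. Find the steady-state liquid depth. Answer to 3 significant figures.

Accumulation of liquid (constant cross-section A): A dh/dt = Q_in − 0.0218 √h. At steady state dh/dt = 0:
Q_in = 0.0218 √h_ss ⇒ √h_ss = 0.0435/0.0218 = 1.9954.
h_ss = 1.9954² = 3.9817 m. (Since h₀ = 2.10 m < h_ss, the level will rise toward this value.)

3.98 m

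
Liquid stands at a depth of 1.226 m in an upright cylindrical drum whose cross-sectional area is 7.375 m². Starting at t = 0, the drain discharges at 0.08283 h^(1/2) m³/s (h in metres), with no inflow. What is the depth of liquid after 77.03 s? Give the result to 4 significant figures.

0.4552 m

Unsteady balance on liquid volume: A dh/dt = −0.08283 √h.
Separate and integrate: 2(√h − √h₀) = −(0.08283/A) t.
√h = √1.226 − 0.08283·77.03/(2·7.375) = 1.10725 − 0.432569 = 0.674680.
h = 0.674680² = 0.455193 m.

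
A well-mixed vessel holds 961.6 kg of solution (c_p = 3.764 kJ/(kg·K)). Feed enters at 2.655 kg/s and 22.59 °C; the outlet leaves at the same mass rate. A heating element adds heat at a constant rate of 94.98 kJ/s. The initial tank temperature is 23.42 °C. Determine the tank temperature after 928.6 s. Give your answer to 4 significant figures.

Energy balance: M c_p dT/dt = ṁ c_p (T_in − T) + 94.98.
τ = M/ṁ = 362.185 s; T_ss = T_in + Q̇/(ṁ c_p) = 22.59 + 94.98/(2.655·3.764) = 32.0943 °C.
T approaches T_ss exponentially: T(t) = T_ss + (T₀ − T_ss) e^(−t/τ).
T(928.6) = 32.0943 + (-8.67425)·e^(−928.6/362.185) = 32.0943 + (-8.67425)·0.0770049 = 31.4263 °C.

31.43 °C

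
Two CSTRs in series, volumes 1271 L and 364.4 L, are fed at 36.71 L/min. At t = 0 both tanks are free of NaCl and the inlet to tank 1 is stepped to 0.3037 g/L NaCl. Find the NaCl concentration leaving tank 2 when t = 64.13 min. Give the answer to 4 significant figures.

0.2371 g/L

Each tank obeys Vᵢ dCᵢ/dt = Q(Cᵢ₋₁ − Cᵢ), so τᵢ = Vᵢ/Q.
τ₁ = 1271/36.71 = 34.6227 min; τ₂ = 364.4/36.71 = 9.92645 min.
Tank 1: C₁ = C_in(1 − e^(−t/τ₁)). Tank 2 (τ₁ ≠ τ₂): C₂ = C_in[1 − (τ₁ e^(−t/τ₁) − τ₂ e^(−t/τ₂))/(τ₁ − τ₂)].
At t = 64.13: e^(−t/τ₁) = 0.156883, e^(−t/τ₂) = 0.00156399.
C₂ = 0.3037·[1 − (34.6227·0.156883 − 9.92645·0.00156399)/(24.6963)] = 0.3037·0.780687 = 0.237095 g/L.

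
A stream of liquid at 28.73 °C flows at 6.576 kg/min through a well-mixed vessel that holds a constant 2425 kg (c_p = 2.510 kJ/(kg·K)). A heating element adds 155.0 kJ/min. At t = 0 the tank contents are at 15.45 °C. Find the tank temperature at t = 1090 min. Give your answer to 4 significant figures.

M c_p dT/dt = ṁ c_p (T_in − T) + Q̇.
τ = M/ṁ = 368.765 min; T_ss = T_in + Q̇/(ṁ c_p) = 28.73 + 155.0/(6.576·2.510) = 38.1207 °C.
Integrating: T(t) = T_ss + (T₀ − T_ss) e^(−t/τ).
T(1090) = 38.1207 + (-22.6707)·e^(−1090/368.765) = 38.1207 + (-22.6707)·0.0520365 = 36.9410 °C.

36.94 °C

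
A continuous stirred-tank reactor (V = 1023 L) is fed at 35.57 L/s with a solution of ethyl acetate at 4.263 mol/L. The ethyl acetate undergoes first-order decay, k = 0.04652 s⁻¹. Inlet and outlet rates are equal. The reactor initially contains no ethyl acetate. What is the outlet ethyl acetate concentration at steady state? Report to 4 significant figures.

1.823 mol/L

V dC/dt = Q(C_in − C) − k V C.
At steady state: 0 = Q C_in − (Q + kV) C_ss, so C_ss = Q C_in/(Q + kV).
C_ss = 35.57·4.263/(35.57 + 0.04652·1023) = 151.635/83.1600 = 1.82341 mol/L.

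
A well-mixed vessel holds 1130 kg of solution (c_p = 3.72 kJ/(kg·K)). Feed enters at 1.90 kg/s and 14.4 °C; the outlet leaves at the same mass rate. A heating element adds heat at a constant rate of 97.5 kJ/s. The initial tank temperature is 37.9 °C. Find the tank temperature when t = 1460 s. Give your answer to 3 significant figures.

Energy balance: M c_p dT/dt = ṁ c_p (T_in − T) + 97.5.
τ = M/ṁ = 594.74 s; T_ss = T_in + Q̇/(ṁ c_p) = 14.4 + 97.5/(1.90·3.72) = 28.195 °C.
This is linear first-order; T(t) = T_ss + (T₀ − T_ss) e^(−t/τ).
T(1460) = 28.195 + (9.7054)·e^(−1460/594.74) = 28.195 + (9.7054)·0.085875 = 29.028 °C.

29.0 °C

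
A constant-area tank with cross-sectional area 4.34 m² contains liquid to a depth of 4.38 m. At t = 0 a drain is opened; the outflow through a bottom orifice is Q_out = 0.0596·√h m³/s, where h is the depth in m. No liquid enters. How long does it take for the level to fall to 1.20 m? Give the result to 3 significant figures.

145 s

With no inflow, A dh/dt = −0.0596 √h.
∫ h^(−1/2) dh = −(0.0596/A) ∫ dt, giving 2√h = 2√h₀ − (0.0596/A) t.
t = 2A(√h₀ − √h)/0.0596 = 2·4.34·(√4.38 − √1.20)/0.0596
  = 8.6800 × (2.0928 − 1.0954) / 0.0596 = 145.26 s.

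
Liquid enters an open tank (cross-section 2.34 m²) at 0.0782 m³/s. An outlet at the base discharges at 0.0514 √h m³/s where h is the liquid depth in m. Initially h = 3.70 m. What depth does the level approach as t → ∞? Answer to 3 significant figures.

Accumulation of liquid (constant cross-section A): A dh/dt = Q_in − 0.0514 √h. At steady state dh/dt = 0:
Q_in = 0.0514 √h_ss ⇒ √h_ss = 0.0782/0.0514 = 1.5214.
h_ss = 1.5214² = 2.3147 m. (Since h₀ = 3.70 m > h_ss, the level will fall toward this value.)

2.31 m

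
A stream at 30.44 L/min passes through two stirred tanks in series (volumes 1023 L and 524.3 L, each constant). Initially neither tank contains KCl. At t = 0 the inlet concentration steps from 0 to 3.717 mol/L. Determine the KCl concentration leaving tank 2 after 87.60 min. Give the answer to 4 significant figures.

3.179 mol/L

Species balance on tank i: dCᵢ/dt = (Cᵢ₋₁ − Cᵢ)/τᵢ with τᵢ = Vᵢ/Q.
τ₁ = 1023/30.44 = 33.6071 min; τ₂ = 524.3/30.44 = 17.2240 min.
Tank 1: C₁ = C_in(1 − e^(−t/τ₁)). Tank 2 (τ₁ ≠ τ₂): C₂ = C_in[1 − (τ₁ e^(−t/τ₁) − τ₂ e^(−t/τ₂))/(τ₁ − τ₂)].
At t = 87.60: e^(−t/τ₁) = 0.0737855, e^(−t/τ₂) = 0.00618324.
C₂ = 3.717·[1 − (33.6071·0.0737855 − 17.2240·0.00618324)/(16.3830)] = 3.717·0.855142 = 3.17856 mol/L.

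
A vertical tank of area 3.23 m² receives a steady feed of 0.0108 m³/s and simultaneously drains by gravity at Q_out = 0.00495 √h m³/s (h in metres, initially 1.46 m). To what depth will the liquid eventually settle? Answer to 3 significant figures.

A dh/dt = Q_in − 0.00495 √h. Steady state requires inflow = outflow:
Q_in = 0.00495 √h_ss ⇒ √h_ss = 0.0108/0.00495 = 2.1818.
h_ss = 2.1818² = 4.7603 m. (Since h₀ = 1.46 m < h_ss, the level will rise toward this value.)

4.76 m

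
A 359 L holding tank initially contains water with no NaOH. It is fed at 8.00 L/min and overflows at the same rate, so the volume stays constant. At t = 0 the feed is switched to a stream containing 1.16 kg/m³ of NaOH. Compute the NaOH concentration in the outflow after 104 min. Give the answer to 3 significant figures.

1.05 kg/m³

Unsteady species balance (constant V, well mixed): V dC/dt = Q(C_in − C).
Rewrite as dC/dt + C/τ = C_in/τ, τ = V/Q = 44.875 min.
Solution: C(t) = C_in + (C₀ − C_in) e^(−t/τ).
C(104) = 1.16 + (0 − 1.16)·e^(−104/44.875) = 1.16 + (-1.1600)·0.098515 = 1.0457 kg/m³.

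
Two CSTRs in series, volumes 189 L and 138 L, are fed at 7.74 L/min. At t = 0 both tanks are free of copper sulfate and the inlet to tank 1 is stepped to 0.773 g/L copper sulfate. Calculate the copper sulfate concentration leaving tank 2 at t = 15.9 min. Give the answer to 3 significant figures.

0.137 g/L

Species balance on tank i: dCᵢ/dt = (Cᵢ₋₁ − Cᵢ)/τᵢ with τᵢ = Vᵢ/Q.
τ₁ = 189/7.74 = 24.419 min; τ₂ = 138/7.74 = 17.829 min.
Solving the cascade with C₁(0)=C₂(0)=0 gives C₂(t) = C_in[1 − (τ₁ e^(−t/τ₁) − τ₂ e^(−t/τ₂))/(τ₁ − τ₂)].
At t = 15.9: e^(−t/τ₁) = 0.52145, e^(−t/τ₂) = 0.40992.
C₂ = 0.773·[1 − (24.419·0.52145 − 17.829·0.40992)/(6.5891)] = 0.773·0.17678 = 0.13665 g/L.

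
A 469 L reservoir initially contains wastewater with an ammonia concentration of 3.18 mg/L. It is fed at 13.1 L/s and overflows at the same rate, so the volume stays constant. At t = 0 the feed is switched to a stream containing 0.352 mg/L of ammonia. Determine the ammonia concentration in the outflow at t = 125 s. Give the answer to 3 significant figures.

Species balance on the tank: V dC/dt = Q(C_in − C).
Rewrite as dC/dt + C/τ = C_in/τ, τ = V/Q = 35.802 s.
C approaches C_in exponentially: C(t) = C_in + (C₀ − C_in) e^(−t/τ).
C(125) = 0.352 + (3.18 − 0.352)·e^(−125/35.802) = 0.352 + (2.8280)·0.030456 = 0.43813 mg/L.

0.438 mg/L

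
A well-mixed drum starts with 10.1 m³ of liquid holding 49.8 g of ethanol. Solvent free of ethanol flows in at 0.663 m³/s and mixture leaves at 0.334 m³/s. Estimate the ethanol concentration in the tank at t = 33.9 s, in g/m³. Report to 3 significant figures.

Let m(t) be the amount of ethanol. Volume: V(t) = V₀ + (Q_in − Q_out) t = 10.1 + 0.32900 t; V(33.9) = 21.253 m³.
No ethanol enters, so dm/dt = −Q_out · (m/V).
dm/m = −Q_out dt/(V₀ + 0.32900 t); integrating gives ln(m/m₀) = −(Q_out/(Q_in−Q_out)) ln(V/V₀).
m = m₀ (V₀/V)^(Q_out/(Q_in−Q_out)) = 49.8 × (10.1/21.253)^(1.0152) = 23.400 g.
C = m/V = 23.400/21.253 = 1.1010 g/m³.

1.10 g/m³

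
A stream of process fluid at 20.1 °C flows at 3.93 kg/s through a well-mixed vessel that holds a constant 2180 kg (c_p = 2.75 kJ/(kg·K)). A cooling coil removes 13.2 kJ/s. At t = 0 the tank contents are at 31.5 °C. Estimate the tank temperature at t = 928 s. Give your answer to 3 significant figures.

Heat balance on the well-mixed liquid: M c_p dT/dt = ṁ c_p (T_in − T) − 13.2.
Rearrange: dT/dt = (T_ss − T)/τ with τ = M/ṁ = 554.71 s and T_ss = T_in − Q̇/(ṁ c_p) = 18.879 °C.
Solution: T(t) = T_ss + (T₀ − T_ss) e^(−t/τ).
T(928) = 18.879 + (12.621)·e^(−928/554.71) = 18.879 + (12.621)·0.18769 = 21.248 °C.

21.2 °C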